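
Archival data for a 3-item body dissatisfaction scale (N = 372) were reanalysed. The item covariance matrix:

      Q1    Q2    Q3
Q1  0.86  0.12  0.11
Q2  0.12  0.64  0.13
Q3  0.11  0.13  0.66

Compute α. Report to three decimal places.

α = 0.375

sum of item variances = 0.86 + 0.64 + 0.66 = 2.16
Sum of the distinct covariances = 0.36
σ²_T = 2.16 + 2 × 0.36 = 2.88
α = (k/(k−1))·(1 − sum of item variances/σ²_T) = (3/2)·(1 − 2.16/2.88) = 0.375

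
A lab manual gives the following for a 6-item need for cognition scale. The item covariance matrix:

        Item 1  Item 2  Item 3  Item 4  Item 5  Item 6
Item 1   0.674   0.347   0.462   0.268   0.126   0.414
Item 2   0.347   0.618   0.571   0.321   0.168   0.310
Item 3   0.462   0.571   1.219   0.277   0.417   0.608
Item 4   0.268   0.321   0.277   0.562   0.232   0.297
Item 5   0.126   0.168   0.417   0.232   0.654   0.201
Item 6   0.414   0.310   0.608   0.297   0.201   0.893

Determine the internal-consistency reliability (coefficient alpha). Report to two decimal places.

α = 0.82

sum of item variances = 0.674 + 0.618 + 1.219 + 0.562 + 0.654 + 0.893 = 4.620
Σ_{i<j} σ_ij = 5.019
Var(T) = 4.620 + 2 × 5.019 = 14.658
α = (k/(k−1))·(1 − sum of item variances/Var(T)) = (6/5)·(1 − 4.620/14.658) = 0.82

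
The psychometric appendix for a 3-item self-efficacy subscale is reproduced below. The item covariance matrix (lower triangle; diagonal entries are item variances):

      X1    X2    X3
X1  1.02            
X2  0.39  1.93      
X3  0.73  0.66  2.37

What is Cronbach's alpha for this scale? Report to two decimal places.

Cronbach's alpha = 0.60

Σσᵢ² = 1.02 + 1.93 + 2.37 = 5.32
Σ_{i<j} σ_ij = 1.78
σ²_total = 5.32 + 2 × 1.78 = 8.88
α = (k/(k−1))·(1 − Σσᵢ²/σ²_total) = (3/2)·(1 − 5.32/8.88) = 0.60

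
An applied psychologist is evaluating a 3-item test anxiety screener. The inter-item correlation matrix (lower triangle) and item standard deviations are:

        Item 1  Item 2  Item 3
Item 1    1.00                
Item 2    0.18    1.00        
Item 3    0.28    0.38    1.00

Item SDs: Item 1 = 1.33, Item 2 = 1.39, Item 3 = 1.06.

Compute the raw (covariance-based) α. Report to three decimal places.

Σσ²ᵢ = 1.33² + 1.39² + 1.06² = 4.8246
Covariances σ_ij = r_ij · s_i · s_j:
  σ(Item 1,Item 2) = 0.18 × 1.33 × 1.39 = 0.3328
  σ(Item 1,Item 3) = 0.28 × 1.33 × 1.06 = 0.3947
  σ(Item 2,Item 3) = 0.38 × 1.39 × 1.06 = 0.5599
σ²_T = Σσ²ᵢ + 2·Σσ_ij = 4.8246 + 2 × 1.2874 = 7.3994
α = (3/2)·(1 − 4.8246/7.3994) = 0.522

α = 0.522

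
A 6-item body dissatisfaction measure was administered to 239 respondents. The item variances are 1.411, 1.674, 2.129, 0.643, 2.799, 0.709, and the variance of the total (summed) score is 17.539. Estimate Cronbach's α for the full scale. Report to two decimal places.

α = 0.56

sum of item variances = 1.411 + 1.674 + 2.129 + 0.643 + 2.799 + 0.709 = 9.365
α = (k/(k−1))·(1 − sum of item variances/σ²_T) = (6/5)·(1 − 9.365/17.539) = 0.56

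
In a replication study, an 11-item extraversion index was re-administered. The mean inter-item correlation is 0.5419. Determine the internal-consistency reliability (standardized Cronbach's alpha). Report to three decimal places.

Standardized α = k·r̄ / (1 + (k−1)·r̄) = 11 × 0.5419 / (1 + 10 × 0.5419)
  = 5.9609 / 6.4190 = 0.929

α = 0.929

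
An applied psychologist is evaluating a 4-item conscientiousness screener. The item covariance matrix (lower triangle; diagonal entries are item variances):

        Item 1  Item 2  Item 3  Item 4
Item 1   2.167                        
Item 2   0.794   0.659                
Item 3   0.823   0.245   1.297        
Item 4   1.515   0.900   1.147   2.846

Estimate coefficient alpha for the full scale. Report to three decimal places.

sum of item variances = 2.167 + 0.659 + 1.297 + 2.846 = 6.969
Sum of the distinct covariances = 5.424
Var(T) = 6.969 + 2 × 5.424 = 17.817
α = (k/(k−1))·(1 − sum of item variances/Var(T)) = (4/3)·(1 − 6.969/17.817) = 0.812

coefficient alpha = 0.812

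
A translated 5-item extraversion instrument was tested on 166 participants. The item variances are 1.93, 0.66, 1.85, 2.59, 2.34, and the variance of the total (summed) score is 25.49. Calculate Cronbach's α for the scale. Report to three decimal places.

sum of item variances = 1.93 + 0.66 + 1.85 + 2.59 + 2.34 = 9.37
α = (k/(k−1))·(1 − sum of item variances/σ²_T) = (5/4)·(1 − 9.37/25.49) = 0.791

α = 0.791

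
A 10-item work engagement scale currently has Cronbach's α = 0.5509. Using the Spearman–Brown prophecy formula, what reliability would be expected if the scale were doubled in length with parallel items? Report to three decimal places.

Length factor m = 2
α' = m·α / (1 + (m−1)·α)
   = 2 × 0.5509 / (1 + (2 − 1) × 0.5509)
   = 1.1018 / 1.5509 = 0.710

predicted reliability = 0.710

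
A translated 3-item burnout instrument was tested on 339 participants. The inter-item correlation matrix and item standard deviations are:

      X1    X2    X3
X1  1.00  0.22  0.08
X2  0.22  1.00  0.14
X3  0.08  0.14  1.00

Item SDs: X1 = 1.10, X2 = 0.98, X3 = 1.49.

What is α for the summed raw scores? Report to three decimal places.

Σσ²ᵢ = 1.10² + 0.98² + 1.49² = 4.3905
Covariances σ_ij = r_ij · s_i · s_j:
  σ(X1,X2) = 0.22 × 1.10 × 0.98 = 0.2372
  σ(X1,X3) = 0.08 × 1.10 × 1.49 = 0.1311
  σ(X2,X3) = 0.14 × 0.98 × 1.49 = 0.2044
σ²_T = Σσ²ᵢ + 2·Σσ_ij = 4.3905 + 2 × 0.5727 = 5.5359
α = (3/2)·(1 − 4.3905/5.5359) = 0.310

α = 0.310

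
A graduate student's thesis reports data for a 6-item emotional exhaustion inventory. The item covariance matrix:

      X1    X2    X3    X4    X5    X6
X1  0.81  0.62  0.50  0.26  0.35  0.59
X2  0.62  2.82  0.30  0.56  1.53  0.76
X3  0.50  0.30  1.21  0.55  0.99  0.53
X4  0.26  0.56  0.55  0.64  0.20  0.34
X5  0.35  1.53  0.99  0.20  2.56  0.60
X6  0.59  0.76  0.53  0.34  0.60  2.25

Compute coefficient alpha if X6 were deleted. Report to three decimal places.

Remaining items: X1, X2, X3, X4, X5 (k = 5).
Σσᵢ² = 0.81 + 2.82 + 1.21 + 0.64 + 2.56 = 8.04
σ²_T = 8.04 + 2 × 5.86 = 19.76
α (item deleted) = (5/4)·(1 − 8.04/19.76) = 0.741

coefficient alpha = 0.741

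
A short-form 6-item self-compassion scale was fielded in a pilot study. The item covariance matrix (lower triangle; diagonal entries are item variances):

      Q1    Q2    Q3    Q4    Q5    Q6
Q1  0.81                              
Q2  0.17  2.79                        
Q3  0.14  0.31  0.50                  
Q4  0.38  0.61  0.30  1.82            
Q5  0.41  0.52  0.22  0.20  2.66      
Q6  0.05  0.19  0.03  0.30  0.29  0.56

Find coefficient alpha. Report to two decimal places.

α = 0.57

sum of item variances = 0.81 + 2.79 + 0.50 + 1.82 + 2.66 + 0.56 = 9.14
Sum of the distinct covariances = 4.12
total variance = 9.14 + 2 × 4.12 = 17.38
α = (k/(k−1))·(1 − sum of item variances/total variance) = (6/5)·(1 − 9.14/17.38) = 0.57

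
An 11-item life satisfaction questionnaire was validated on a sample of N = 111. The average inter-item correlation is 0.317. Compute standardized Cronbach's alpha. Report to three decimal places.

Standardized α = k·r̄ / (1 + (k−1)·r̄) = 11 × 0.317 / (1 + 10 × 0.317)
  = 3.4870 / 4.1700 = 0.836

α = 0.836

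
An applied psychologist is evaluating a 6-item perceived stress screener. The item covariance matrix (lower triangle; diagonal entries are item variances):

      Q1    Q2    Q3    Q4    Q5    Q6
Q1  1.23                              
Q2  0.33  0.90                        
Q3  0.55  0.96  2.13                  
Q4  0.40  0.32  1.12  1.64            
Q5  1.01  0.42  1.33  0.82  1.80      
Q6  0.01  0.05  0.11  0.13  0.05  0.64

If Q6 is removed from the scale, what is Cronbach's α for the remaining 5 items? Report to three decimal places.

Cronbach's α = 0.817

Remaining items: Q1, Q2, Q3, Q4, Q5 (k = 5).
sum of item variances = 1.23 + 0.90 + 2.13 + 1.64 + 1.80 = 7.70
σ²_total = 7.70 + 2 × 7.26 = 22.22
α (item deleted) = (5/4)·(1 − 7.70/22.22) = 0.817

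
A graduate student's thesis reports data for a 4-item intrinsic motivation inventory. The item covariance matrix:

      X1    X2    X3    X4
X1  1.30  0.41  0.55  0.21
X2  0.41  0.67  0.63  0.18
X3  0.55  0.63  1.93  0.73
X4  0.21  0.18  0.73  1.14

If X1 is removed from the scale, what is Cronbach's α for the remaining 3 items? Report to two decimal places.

α = 0.68

Remaining items: X2, X3, X4 (k = 3).
Σσ²ᵢ = 0.67 + 1.93 + 1.14 = 3.74
total variance = 3.74 + 2 × 1.54 = 6.82
α (item deleted) = (3/2)·(1 − 3.74/6.82) = 0.68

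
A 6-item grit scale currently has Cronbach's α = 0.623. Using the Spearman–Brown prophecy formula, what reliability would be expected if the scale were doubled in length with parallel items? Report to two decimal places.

Length factor m = 2
α' = m·α / (1 + (m−1)·α)
   = 2 × 0.623 / (1 + (2 − 1) × 0.623)
   = 1.2460 / 1.6230 = 0.77

predicted reliability = 0.77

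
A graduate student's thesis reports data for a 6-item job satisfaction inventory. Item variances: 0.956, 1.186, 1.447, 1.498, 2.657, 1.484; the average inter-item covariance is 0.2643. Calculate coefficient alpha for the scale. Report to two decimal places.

sum of item variances = 0.956 + 1.186 + 1.447 + 1.498 + 2.657 + 1.484 = 9.228
Sum of the 15 distinct covariances = 15 × 0.2643 = 3.9645
σ²_T = sum of item variances + 2·Σcov = 9.228 + 2 × 3.9645 = 17.1570
α = (6/5)·(1 − 9.228/17.1570) = 0.55

coefficient alpha = 0.55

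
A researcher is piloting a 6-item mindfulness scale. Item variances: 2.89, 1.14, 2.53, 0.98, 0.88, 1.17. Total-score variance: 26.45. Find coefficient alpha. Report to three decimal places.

Σσᵢ² = 2.89 + 1.14 + 2.53 + 0.98 + 0.88 + 1.17 = 9.59
α = (k/(k−1))·(1 − Σσᵢ²/total variance) = (6/5)·(1 − 9.59/26.45) = 0.765

α = 0.765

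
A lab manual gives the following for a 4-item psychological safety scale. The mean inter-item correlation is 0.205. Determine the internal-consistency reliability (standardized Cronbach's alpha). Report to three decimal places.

α = 0.508

Standardized α = k·r̄ / (1 + (k−1)·r̄) = 4 × 0.205 / (1 + 3 × 0.205)
  = 0.8200 / 1.6150 = 0.508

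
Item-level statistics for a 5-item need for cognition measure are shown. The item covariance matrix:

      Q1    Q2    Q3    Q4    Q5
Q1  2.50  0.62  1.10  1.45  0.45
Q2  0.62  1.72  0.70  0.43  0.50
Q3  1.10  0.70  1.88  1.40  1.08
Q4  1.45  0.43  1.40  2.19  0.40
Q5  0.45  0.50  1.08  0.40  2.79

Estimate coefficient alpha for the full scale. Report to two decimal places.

sum of item variances = 2.50 + 1.72 + 1.88 + 2.19 + 2.79 = 11.08
Sum of the distinct covariances = 8.13
σ²_T = 11.08 + 2 × 8.13 = 27.34
α = (k/(k−1))·(1 − sum of item variances/σ²_T) = (5/4)·(1 − 11.08/27.34) = 0.74

coefficient alpha = 0.74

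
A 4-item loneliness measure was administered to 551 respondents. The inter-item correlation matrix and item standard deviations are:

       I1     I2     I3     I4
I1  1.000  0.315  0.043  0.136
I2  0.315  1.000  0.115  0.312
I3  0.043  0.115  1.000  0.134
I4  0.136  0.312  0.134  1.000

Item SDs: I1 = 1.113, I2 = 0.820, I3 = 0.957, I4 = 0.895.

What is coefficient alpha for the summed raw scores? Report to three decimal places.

α = 0.443

Σσ²ᵢ = 1.113² + 0.820² + 0.957² + 0.895² = 3.6280
Covariances σ_ij = r_ij · s_i · s_j:
  σ(I1,I2) = 0.315 × 1.113 × 0.820 = 0.2875
  σ(I1,I3) = 0.043 × 1.113 × 0.957 = 0.0458
  σ(I1,I4) = 0.136 × 1.113 × 0.895 = 0.1355
  σ(I2,I3) = 0.115 × 0.820 × 0.957 = 0.0902
  σ(I2,I4) = 0.312 × 0.820 × 0.895 = 0.2290
  σ(I3,I4) = 0.134 × 0.957 × 0.895 = 0.1148
σ²_T = Σσ²ᵢ + 2·Σσ_ij = 3.6280 + 2 × 0.9028 = 5.4336
α = (4/3)·(1 − 3.6280/5.4336) = 0.443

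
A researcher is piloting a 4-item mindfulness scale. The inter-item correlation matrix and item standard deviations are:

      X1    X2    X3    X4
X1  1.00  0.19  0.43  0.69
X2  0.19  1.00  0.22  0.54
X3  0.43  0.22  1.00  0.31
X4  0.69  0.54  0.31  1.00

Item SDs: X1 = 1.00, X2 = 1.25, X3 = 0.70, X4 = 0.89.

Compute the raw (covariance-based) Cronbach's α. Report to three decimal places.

Σσ²ᵢ = 1.00² + 1.25² + 0.70² + 0.89² = 3.8446
Covariances σ_ij = r_ij · s_i · s_j:
  σ(X1,X2) = 0.19 × 1.00 × 1.25 = 0.2375
  σ(X1,X3) = 0.43 × 1.00 × 0.70 = 0.3010
  σ(X1,X4) = 0.69 × 1.00 × 0.89 = 0.6141
  σ(X2,X3) = 0.22 × 1.25 × 0.70 = 0.1925
  σ(X2,X4) = 0.54 × 1.25 × 0.89 = 0.6008
  σ(X3,X4) = 0.31 × 0.70 × 0.89 = 0.1931
σ²_T = Σσ²ᵢ + 2·Σσ_ij = 3.8446 + 2 × 2.1390 = 8.1226
α = (4/3)·(1 − 3.8446/8.1226) = 0.702

α = 0.702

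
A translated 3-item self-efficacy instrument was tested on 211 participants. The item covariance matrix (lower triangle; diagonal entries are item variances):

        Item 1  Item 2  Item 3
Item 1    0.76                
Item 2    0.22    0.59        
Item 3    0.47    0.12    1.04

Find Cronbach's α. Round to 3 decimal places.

α = 0.606

Σσᵢ² = 0.76 + 0.59 + 1.04 = 2.39
Sum of off-diagonal covariances = 0.81
total variance = 2.39 + 2 × 0.81 = 4.01
α = (k/(k−1))·(1 − Σσᵢ²/total variance) = (3/2)·(1 − 2.39/4.01) = 0.606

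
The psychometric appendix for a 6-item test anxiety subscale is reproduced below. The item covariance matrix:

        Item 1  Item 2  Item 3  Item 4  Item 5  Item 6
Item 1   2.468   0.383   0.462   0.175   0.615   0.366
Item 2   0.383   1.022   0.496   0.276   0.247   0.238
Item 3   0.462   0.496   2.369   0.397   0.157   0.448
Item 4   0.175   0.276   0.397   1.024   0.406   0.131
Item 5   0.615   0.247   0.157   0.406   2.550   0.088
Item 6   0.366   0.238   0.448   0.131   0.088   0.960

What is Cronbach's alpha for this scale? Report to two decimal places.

α = 0.58

sum of item variances = 2.468 + 1.022 + 2.369 + 1.024 + 2.550 + 0.960 = 10.393
Sum of the distinct covariances = 4.885
σ²_T = 10.393 + 2 × 4.885 = 20.163
α = (k/(k−1))·(1 − sum of item variances/σ²_T) = (6/5)·(1 − 10.393/20.163) = 0.58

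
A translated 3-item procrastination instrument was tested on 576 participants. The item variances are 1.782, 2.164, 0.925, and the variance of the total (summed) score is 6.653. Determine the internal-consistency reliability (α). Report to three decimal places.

Σσ²ᵢ = 1.782 + 2.164 + 0.925 = 4.871
α = (k/(k−1))·(1 − Σσ²ᵢ/Var(T)) = (3/2)·(1 − 4.871/6.653) = 0.402

α = 0.402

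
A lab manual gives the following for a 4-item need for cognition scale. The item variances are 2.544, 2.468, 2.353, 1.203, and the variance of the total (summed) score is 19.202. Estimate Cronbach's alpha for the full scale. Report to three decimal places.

α = 0.738

ΣVar(i) = 2.544 + 2.468 + 2.353 + 1.203 = 8.568
α = (k/(k−1))·(1 − ΣVar(i)/Var(T)) = (4/3)·(1 − 8.568/19.202) = 0.738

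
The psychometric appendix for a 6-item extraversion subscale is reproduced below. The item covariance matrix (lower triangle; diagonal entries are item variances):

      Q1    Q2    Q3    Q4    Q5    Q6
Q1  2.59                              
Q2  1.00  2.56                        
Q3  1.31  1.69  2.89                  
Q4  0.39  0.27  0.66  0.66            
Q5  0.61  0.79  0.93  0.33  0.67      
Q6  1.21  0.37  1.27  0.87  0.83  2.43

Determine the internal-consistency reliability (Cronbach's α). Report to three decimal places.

α = 0.816

ΣVar(i) = 2.59 + 2.56 + 2.89 + 0.66 + 0.67 + 2.43 = 11.80
Sum of the distinct covariances = 12.53
σ²_total = 11.80 + 2 × 12.53 = 36.86
α = (k/(k−1))·(1 − ΣVar(i)/σ²_total) = (6/5)·(1 − 11.80/36.86) = 0.816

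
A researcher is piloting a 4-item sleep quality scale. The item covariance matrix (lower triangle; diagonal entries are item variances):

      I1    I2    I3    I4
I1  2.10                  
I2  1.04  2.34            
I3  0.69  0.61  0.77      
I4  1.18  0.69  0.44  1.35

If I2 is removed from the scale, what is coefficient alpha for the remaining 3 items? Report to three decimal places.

Remaining items: I1, I3, I4 (k = 3).
sum of item variances = 2.10 + 0.77 + 1.35 = 4.22
σ²_T = 4.22 + 2 × 2.31 = 8.84
α (item deleted) = (3/2)·(1 − 4.22/8.84) = 0.784

coefficient alpha = 0.784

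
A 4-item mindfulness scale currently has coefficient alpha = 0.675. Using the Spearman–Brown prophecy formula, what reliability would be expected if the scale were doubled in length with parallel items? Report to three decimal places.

Length factor m = 2
α' = m·α / (1 + (m−1)·α)
   = 2 × 0.675 / (1 + (2 − 1) × 0.675)
   = 1.3500 / 1.6750 = 0.806

predicted reliability = 0.806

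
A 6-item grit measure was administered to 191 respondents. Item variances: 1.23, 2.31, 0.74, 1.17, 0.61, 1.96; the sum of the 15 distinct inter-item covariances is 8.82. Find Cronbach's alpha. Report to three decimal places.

Cronbach's alpha = 0.825

Σσᵢ² = 1.23 + 2.31 + 0.74 + 1.17 + 0.61 + 1.96 = 8.02
Sum of distinct covariances = 8.82
σ²_total = Σσᵢ² + 2·Σcov = 8.02 + 2 × 8.82 = 25.66
α = (6/5)·(1 − 8.02/25.66) = 0.825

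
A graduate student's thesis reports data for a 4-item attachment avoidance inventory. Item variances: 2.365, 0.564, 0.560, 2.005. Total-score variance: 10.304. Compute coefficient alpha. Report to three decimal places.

Σσ²ᵢ = 2.365 + 0.564 + 0.560 + 2.005 = 5.494
α = (k/(k−1))·(1 − Σσ²ᵢ/Var(T)) = (4/3)·(1 − 5.494/10.304) = 0.622

coefficient alpha = 0.622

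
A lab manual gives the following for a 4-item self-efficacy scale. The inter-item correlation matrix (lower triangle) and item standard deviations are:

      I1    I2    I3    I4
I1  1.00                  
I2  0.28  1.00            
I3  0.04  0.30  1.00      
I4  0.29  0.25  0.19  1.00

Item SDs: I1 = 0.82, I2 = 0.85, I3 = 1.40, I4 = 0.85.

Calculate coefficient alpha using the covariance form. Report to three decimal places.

Σσ²ᵢ = 0.82² + 0.85² + 1.40² + 0.85² = 4.0774
Covariances σ_ij = r_ij · s_i · s_j:
  σ(I1,I2) = 0.28 × 0.82 × 0.85 = 0.1952
  σ(I1,I3) = 0.04 × 0.82 × 1.40 = 0.0459
  σ(I1,I4) = 0.29 × 0.82 × 0.85 = 0.2021
  σ(I2,I3) = 0.30 × 0.85 × 1.40 = 0.3570
  σ(I2,I4) = 0.25 × 0.85 × 0.85 = 0.1806
  σ(I3,I4) = 0.19 × 1.40 × 0.85 = 0.2261
σ²_T = Σσ²ᵢ + 2·Σσ_ij = 4.0774 + 2 × 1.2069 = 6.4912
α = (4/3)·(1 − 4.0774/6.4912) = 0.496

α = 0.496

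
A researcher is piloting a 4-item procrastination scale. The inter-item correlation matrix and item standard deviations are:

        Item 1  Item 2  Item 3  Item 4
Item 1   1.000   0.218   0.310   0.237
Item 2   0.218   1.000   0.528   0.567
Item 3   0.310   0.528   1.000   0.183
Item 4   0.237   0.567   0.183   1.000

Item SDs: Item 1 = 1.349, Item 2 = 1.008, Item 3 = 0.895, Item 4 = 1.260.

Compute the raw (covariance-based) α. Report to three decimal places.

α = 0.649

Σσ²ᵢ = 1.349² + 1.008² + 0.895² + 1.260² = 5.2245
Covariances σ_ij = r_ij · s_i · s_j:
  σ(Item 1,Item 2) = 0.218 × 1.349 × 1.008 = 0.2964
  σ(Item 1,Item 3) = 0.310 × 1.349 × 0.895 = 0.3743
  σ(Item 1,Item 4) = 0.237 × 1.349 × 1.260 = 0.4028
  σ(Item 2,Item 3) = 0.528 × 1.008 × 0.895 = 0.4763
  σ(Item 2,Item 4) = 0.567 × 1.008 × 1.260 = 0.7201
  σ(Item 3,Item 4) = 0.183 × 0.895 × 1.260 = 0.2064
σ²_T = Σσ²ᵢ + 2·Σσ_ij = 5.2245 + 2 × 2.4763 = 10.1771
α = (4/3)·(1 − 5.2245/10.1771) = 0.649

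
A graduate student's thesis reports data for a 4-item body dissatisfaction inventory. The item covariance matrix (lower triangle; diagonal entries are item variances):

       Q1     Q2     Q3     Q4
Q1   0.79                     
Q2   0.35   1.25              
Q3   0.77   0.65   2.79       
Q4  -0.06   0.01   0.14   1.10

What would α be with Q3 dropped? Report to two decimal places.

Remaining items: Q1, Q2, Q4 (k = 3).
sum of item variances = 0.79 + 1.25 + 1.10 = 3.14
σ²_total = 3.14 + 2 × 0.30 = 3.74
α (item deleted) = (3/2)·(1 − 3.14/3.74) = 0.24

α = 0.24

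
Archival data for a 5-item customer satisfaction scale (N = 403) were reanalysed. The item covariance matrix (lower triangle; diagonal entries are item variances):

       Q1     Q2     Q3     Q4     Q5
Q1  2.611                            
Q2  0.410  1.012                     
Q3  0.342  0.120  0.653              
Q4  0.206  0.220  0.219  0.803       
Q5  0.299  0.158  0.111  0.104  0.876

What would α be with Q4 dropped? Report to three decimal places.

α = 0.478

Remaining items: Q1, Q2, Q3, Q5 (k = 4).
ΣVar(i) = 2.611 + 1.012 + 0.653 + 0.876 = 5.152
Var(T) = 5.152 + 2 × 1.440 = 8.032
α (item deleted) = (4/3)·(1 − 5.152/8.032) = 0.478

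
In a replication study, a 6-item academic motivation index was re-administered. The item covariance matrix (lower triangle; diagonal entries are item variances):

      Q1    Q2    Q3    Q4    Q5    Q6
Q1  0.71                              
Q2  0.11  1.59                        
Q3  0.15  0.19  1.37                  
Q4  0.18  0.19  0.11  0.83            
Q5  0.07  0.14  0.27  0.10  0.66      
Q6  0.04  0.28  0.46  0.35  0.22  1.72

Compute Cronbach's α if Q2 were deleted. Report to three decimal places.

α = 0.530

Remaining items: Q1, Q3, Q4, Q5, Q6 (k = 5).
Σσᵢ² = 0.71 + 1.37 + 0.83 + 0.66 + 1.72 = 5.29
σ²_T = 5.29 + 2 × 1.95 = 9.19
α (item deleted) = (5/4)·(1 − 5.29/9.19) = 0.530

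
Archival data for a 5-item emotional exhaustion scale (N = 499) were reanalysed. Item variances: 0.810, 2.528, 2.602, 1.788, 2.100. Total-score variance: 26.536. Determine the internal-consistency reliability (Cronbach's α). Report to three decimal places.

Σσ²ᵢ = 0.810 + 2.528 + 2.602 + 1.788 + 2.100 = 9.828
α = (k/(k−1))·(1 − Σσ²ᵢ/Var(T)) = (5/4)·(1 − 9.828/26.536) = 0.787

Cronbach's α = 0.787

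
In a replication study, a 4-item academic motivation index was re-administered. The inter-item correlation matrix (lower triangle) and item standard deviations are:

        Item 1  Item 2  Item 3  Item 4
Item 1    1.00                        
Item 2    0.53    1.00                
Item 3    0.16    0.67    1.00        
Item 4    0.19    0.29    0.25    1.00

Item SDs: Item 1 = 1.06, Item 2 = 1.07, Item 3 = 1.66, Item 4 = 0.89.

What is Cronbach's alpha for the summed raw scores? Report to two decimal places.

Σσ²ᵢ = 1.06² + 1.07² + 1.66² + 0.89² = 5.8162
Covariances σ_ij = r_ij · s_i · s_j:
  σ(Item 1,Item 2) = 0.53 × 1.06 × 1.07 = 0.6011
  σ(Item 1,Item 3) = 0.16 × 1.06 × 1.66 = 0.2815
  σ(Item 1,Item 4) = 0.19 × 1.06 × 0.89 = 0.1792
  σ(Item 2,Item 3) = 0.67 × 1.07 × 1.66 = 1.1901
  σ(Item 2,Item 4) = 0.29 × 1.07 × 0.89 = 0.2762
  σ(Item 3,Item 4) = 0.25 × 1.66 × 0.89 = 0.3694
σ²_T = Σσ²ᵢ + 2·Σσ_ij = 5.8162 + 2 × 2.8975 = 11.6112
α = (4/3)·(1 − 5.8162/11.6112) = 0.67

α = 0.67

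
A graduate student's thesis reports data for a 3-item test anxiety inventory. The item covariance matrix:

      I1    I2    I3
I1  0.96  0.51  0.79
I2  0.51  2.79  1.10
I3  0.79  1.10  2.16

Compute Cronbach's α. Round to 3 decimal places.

Cronbach's α = 0.672

Σσᵢ² = 0.96 + 2.79 + 2.16 = 5.91
Σ_{i<j} σ_ij = 2.40
σ²_T = 5.91 + 2 × 2.40 = 10.71
α = (k/(k−1))·(1 − Σσᵢ²/σ²_T) = (3/2)·(1 − 5.91/10.71) = 0.672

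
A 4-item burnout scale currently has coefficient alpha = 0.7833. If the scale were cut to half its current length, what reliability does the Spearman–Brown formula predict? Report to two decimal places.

Length factor m = 1/2
α' = m·α / (1 − (1−m)·α)
   = 1/2 × 0.7833 / (1 − (1 − 1/2) × 0.7833)
   = 0.3916 / 0.6083 = 0.64

predicted reliability = 0.64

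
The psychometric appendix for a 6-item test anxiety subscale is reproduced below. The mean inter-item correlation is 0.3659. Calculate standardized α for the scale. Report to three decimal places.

α = 0.776

Standardized α = k·r̄ / (1 + (k−1)·r̄) = 6 × 0.3659 / (1 + 5 × 0.3659)
  = 2.1954 / 2.8295 = 0.776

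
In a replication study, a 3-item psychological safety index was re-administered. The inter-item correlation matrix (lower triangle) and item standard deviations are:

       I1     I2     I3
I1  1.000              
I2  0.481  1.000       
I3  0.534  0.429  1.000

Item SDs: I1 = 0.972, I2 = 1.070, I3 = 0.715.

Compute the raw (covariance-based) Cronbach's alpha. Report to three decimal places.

Σσ²ᵢ = 0.972² + 1.070² + 0.715² = 2.6009
Covariances σ_ij = r_ij · s_i · s_j:
  σ(I1,I2) = 0.481 × 0.972 × 1.070 = 0.5003
  σ(I1,I3) = 0.534 × 0.972 × 0.715 = 0.3711
  σ(I2,I3) = 0.429 × 1.070 × 0.715 = 0.3282
σ²_T = Σσ²ᵢ + 2·Σσ_ij = 2.6009 + 2 × 1.1996 = 5.0001
α = (3/2)·(1 − 2.6009/5.0001) = 0.720

Cronbach's alpha = 0.720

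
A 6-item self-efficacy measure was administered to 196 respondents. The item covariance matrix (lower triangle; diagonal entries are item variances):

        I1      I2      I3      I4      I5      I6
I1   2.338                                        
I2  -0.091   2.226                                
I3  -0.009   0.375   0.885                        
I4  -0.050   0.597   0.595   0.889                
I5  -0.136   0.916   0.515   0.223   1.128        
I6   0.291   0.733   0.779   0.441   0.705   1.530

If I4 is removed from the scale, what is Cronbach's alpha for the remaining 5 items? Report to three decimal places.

α = 0.627

Remaining items: I1, I2, I3, I5, I6 (k = 5).
sum of item variances = 2.338 + 2.226 + 0.885 + 1.128 + 1.530 = 8.107
σ²_T = 8.107 + 2 × 4.078 = 16.263
α (item deleted) = (5/4)·(1 − 8.107/16.263) = 0.627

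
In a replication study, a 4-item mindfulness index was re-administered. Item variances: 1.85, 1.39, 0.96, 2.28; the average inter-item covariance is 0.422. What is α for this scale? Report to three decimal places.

α = 0.585

Σσ²ᵢ = 1.85 + 1.39 + 0.96 + 2.28 = 6.48
Sum of the 6 distinct covariances = 6 × 0.422 = 2.532
Var(T) = Σσ²ᵢ + 2·Σcov = 6.48 + 2 × 2.532 = 11.544
α = (4/3)·(1 − 6.48/11.544) = 0.585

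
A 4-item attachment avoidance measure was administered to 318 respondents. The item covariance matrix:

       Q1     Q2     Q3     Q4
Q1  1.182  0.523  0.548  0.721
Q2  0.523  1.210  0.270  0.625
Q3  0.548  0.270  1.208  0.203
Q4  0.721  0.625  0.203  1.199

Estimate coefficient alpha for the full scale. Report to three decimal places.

Σσ²ᵢ = 1.182 + 1.210 + 1.208 + 1.199 = 4.799
Sum of the distinct covariances = 2.890
σ²_T = 4.799 + 2 × 2.890 = 10.579
α = (k/(k−1))·(1 − Σσ²ᵢ/σ²_T) = (4/3)·(1 − 4.799/10.579) = 0.728

α = 0.728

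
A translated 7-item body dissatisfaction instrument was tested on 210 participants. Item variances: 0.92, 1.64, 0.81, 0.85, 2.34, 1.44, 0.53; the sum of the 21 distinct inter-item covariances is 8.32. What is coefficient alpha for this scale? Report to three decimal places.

Σσᵢ² = 0.92 + 1.64 + 0.81 + 0.85 + 2.34 + 1.44 + 0.53 = 8.53
Sum of distinct covariances = 8.32
Var(T) = Σσᵢ² + 2·Σcov = 8.53 + 2 × 8.32 = 25.17
α = (7/6)·(1 − 8.53/25.17) = 0.771

α = 0.771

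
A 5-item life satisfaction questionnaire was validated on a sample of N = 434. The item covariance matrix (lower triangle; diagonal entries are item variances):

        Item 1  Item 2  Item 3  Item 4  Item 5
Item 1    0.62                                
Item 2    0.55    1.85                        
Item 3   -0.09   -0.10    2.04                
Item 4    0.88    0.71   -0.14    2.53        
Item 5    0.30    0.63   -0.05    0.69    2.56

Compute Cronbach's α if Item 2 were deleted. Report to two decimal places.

Remaining items: Item 1, Item 3, Item 4, Item 5 (k = 4).
Σσ²ᵢ = 0.62 + 2.04 + 2.53 + 2.56 = 7.75
σ²_total = 7.75 + 2 × 1.59 = 10.93
α (item deleted) = (4/3)·(1 − 7.75/10.93) = 0.39

Cronbach's α = 0.39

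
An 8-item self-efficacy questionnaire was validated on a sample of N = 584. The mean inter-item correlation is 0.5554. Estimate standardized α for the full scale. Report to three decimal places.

α = 0.909

Standardized α = k·r̄ / (1 + (k−1)·r̄) = 8 × 0.5554 / (1 + 7 × 0.5554)
  = 4.4432 / 4.8878 = 0.909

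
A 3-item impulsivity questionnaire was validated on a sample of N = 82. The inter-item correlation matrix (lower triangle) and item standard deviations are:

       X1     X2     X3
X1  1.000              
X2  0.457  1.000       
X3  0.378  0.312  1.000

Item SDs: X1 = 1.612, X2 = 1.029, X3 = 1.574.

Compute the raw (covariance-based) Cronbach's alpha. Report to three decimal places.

Σσ²ᵢ = 1.612² + 1.029² + 1.574² = 6.1349
Covariances σ_ij = r_ij · s_i · s_j:
  σ(X1,X2) = 0.457 × 1.612 × 1.029 = 0.7580
  σ(X1,X3) = 0.378 × 1.612 × 1.574 = 0.9591
  σ(X2,X3) = 0.312 × 1.029 × 1.574 = 0.5053
σ²_T = Σσ²ᵢ + 2·Σσ_ij = 6.1349 + 2 × 2.2224 = 10.5797
α = (3/2)·(1 − 6.1349/10.5797) = 0.630

Cronbach's alpha = 0.630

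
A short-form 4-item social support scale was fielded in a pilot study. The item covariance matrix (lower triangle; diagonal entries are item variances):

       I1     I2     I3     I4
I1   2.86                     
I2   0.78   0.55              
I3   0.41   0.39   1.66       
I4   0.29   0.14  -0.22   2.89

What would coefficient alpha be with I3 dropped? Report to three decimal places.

coefficient alpha = 0.416

Remaining items: I1, I2, I4 (k = 3).
sum of item variances = 2.86 + 0.55 + 2.89 = 6.30
σ²_total = 6.30 + 2 × 1.21 = 8.72
α (item deleted) = (3/2)·(1 − 6.30/8.72) = 0.416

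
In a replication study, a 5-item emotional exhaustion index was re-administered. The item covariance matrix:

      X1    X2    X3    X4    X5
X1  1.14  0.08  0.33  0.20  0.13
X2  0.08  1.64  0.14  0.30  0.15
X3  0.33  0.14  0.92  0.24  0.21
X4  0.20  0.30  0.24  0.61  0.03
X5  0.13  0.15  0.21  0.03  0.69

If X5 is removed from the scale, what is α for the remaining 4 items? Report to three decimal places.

α = 0.499

Remaining items: X1, X2, X3, X4 (k = 4).
Σσ²ᵢ = 1.14 + 1.64 + 0.92 + 0.61 = 4.31
σ²_T = 4.31 + 2 × 1.29 = 6.89
α (item deleted) = (4/3)·(1 − 4.31/6.89) = 0.499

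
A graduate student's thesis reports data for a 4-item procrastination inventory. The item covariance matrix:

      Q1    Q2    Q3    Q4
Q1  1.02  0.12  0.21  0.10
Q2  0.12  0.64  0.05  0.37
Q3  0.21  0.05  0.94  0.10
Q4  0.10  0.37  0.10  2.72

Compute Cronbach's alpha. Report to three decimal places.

Σσᵢ² = 1.02 + 0.64 + 0.94 + 2.72 = 5.32
Σ_{i<j} σ_ij = 0.95
σ²_T = 5.32 + 2 × 0.95 = 7.22
α = (k/(k−1))·(1 − Σσᵢ²/σ²_T) = (4/3)·(1 − 5.32/7.22) = 0.351

Cronbach's alpha = 0.351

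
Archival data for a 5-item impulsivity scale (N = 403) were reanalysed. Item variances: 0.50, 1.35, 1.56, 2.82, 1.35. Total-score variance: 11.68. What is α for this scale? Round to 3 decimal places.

α = 0.439

Σσᵢ² = 0.50 + 1.35 + 1.56 + 2.82 + 1.35 = 7.58
α = (k/(k−1))·(1 − Σσᵢ²/σ²_T) = (5/4)·(1 − 7.58/11.68) = 0.439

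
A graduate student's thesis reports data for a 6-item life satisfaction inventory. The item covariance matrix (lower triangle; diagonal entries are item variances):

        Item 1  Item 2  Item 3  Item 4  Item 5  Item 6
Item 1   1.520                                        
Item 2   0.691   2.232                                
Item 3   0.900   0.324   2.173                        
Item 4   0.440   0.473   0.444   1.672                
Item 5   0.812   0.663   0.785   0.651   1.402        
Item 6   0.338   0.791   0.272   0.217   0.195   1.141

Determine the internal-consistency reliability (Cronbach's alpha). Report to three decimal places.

Σσ²ᵢ = 1.520 + 2.232 + 2.173 + 1.672 + 1.402 + 1.141 = 10.140
Sum of the distinct covariances = 7.996
σ²_T = 10.140 + 2 × 7.996 = 26.132
α = (k/(k−1))·(1 − Σσ²ᵢ/σ²_T) = (6/5)·(1 − 10.140/26.132) = 0.734

α = 0.734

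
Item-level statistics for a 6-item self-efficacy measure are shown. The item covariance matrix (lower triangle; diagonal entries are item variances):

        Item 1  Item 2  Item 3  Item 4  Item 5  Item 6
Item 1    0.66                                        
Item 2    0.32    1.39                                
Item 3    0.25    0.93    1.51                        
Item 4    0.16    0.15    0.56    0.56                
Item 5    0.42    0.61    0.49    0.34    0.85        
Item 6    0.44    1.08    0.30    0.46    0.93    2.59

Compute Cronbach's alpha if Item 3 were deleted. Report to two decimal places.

α = 0.77

Remaining items: Item 1, Item 2, Item 4, Item 5, Item 6 (k = 5).
Σσᵢ² = 0.66 + 1.39 + 0.56 + 0.85 + 2.59 = 6.05
σ²_T = 6.05 + 2 × 4.91 = 15.87
α (item deleted) = (5/4)·(1 − 6.05/15.87) = 0.77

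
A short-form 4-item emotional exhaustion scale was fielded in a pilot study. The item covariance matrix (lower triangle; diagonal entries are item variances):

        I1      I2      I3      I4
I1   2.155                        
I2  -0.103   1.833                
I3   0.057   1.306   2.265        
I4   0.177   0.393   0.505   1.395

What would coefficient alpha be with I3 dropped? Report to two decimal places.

α = 0.22

Remaining items: I1, I2, I4 (k = 3).
ΣVar(i) = 2.155 + 1.833 + 1.395 = 5.383
total variance = 5.383 + 2 × 0.467 = 6.317
α (item deleted) = (3/2)·(1 − 5.383/6.317) = 0.22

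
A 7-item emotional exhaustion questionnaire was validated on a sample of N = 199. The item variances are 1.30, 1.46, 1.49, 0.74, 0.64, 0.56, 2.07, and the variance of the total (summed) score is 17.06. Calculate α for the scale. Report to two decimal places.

ΣVar(i) = 1.30 + 1.46 + 1.49 + 0.74 + 0.64 + 0.56 + 2.07 = 8.26
α = (k/(k−1))·(1 − ΣVar(i)/total variance) = (7/6)·(1 − 8.26/17.06) = 0.60

α = 0.60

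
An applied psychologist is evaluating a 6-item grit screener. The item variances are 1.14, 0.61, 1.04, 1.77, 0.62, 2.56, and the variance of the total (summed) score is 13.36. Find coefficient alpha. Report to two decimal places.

coefficient alpha = 0.50

Σσᵢ² = 1.14 + 0.61 + 1.04 + 1.77 + 0.62 + 2.56 = 7.74
α = (k/(k−1))·(1 − Σσᵢ²/σ²_T) = (6/5)·(1 − 7.74/13.36) = 0.50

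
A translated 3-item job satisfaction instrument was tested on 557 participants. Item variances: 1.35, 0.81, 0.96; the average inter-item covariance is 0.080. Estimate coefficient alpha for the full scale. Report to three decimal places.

Σσᵢ² = 1.35 + 0.81 + 0.96 = 3.12
Sum of the 3 distinct covariances = 3 × 0.080 = 0.240
σ²_total = Σσᵢ² + 2·Σcov = 3.12 + 2 × 0.240 = 3.600
α = (3/2)·(1 − 3.12/3.600) = 0.200

coefficient alpha = 0.200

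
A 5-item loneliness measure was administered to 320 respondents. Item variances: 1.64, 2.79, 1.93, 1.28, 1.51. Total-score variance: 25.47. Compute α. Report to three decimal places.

Σσ²ᵢ = 1.64 + 2.79 + 1.93 + 1.28 + 1.51 = 9.15
α = (k/(k−1))·(1 − Σσ²ᵢ/σ²_T) = (5/4)·(1 − 9.15/25.47) = 0.801

α = 0.801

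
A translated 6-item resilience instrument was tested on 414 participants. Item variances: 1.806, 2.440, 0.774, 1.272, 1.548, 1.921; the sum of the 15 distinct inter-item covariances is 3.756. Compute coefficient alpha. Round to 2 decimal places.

Σσ²ᵢ = 1.806 + 2.440 + 0.774 + 1.272 + 1.548 + 1.921 = 9.761
Sum of distinct covariances = 3.756
σ²_T = Σσ²ᵢ + 2·Σcov = 9.761 + 2 × 3.756 = 17.273
α = (6/5)·(1 − 9.761/17.273) = 0.52

coefficient alpha = 0.52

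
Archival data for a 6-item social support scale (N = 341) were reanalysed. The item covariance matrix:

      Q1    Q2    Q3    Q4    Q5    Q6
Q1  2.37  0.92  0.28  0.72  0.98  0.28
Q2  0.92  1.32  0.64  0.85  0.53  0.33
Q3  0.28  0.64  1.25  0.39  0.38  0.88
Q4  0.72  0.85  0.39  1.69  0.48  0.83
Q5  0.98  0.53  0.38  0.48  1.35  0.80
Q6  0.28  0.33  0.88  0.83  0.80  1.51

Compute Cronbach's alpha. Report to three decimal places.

Σσ²ᵢ = 2.37 + 1.32 + 1.25 + 1.69 + 1.35 + 1.51 = 9.49
Sum of off-diagonal covariances = 9.29
total variance = 9.49 + 2 × 9.29 = 28.07
α = (k/(k−1))·(1 − Σσ²ᵢ/total variance) = (6/5)·(1 − 9.49/28.07) = 0.794

Cronbach's alpha = 0.794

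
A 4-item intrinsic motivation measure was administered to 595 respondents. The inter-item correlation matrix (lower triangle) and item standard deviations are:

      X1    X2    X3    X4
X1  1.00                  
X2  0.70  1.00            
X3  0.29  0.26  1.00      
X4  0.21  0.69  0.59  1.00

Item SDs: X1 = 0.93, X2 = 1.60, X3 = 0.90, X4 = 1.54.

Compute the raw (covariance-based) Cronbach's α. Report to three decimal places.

Cronbach's α = 0.767

Σσ²ᵢ = 0.93² + 1.60² + 0.90² + 1.54² = 6.6065
Covariances σ_ij = r_ij · s_i · s_j:
  σ(X1,X2) = 0.70 × 0.93 × 1.60 = 1.0416
  σ(X1,X3) = 0.29 × 0.93 × 0.90 = 0.2427
  σ(X1,X4) = 0.21 × 0.93 × 1.54 = 0.3008
  σ(X2,X3) = 0.26 × 1.60 × 0.90 = 0.3744
  σ(X2,X4) = 0.69 × 1.60 × 1.54 = 1.7002
  σ(X3,X4) = 0.59 × 0.90 × 1.54 = 0.8177
σ²_T = Σσ²ᵢ + 2·Σσ_ij = 6.6065 + 2 × 4.4774 = 15.5613
α = (4/3)·(1 − 6.6065/15.5613) = 0.767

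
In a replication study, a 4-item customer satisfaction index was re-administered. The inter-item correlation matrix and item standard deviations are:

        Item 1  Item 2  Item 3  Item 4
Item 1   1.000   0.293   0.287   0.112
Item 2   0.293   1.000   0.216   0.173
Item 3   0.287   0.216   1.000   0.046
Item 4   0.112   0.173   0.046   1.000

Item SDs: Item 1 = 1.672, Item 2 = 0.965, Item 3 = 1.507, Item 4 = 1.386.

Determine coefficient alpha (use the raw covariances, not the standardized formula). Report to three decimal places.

α = 0.462

Σσ²ᵢ = 1.672² + 0.965² + 1.507² + 1.386² = 7.9189
Covariances σ_ij = r_ij · s_i · s_j:
  σ(Item 1,Item 2) = 0.293 × 1.672 × 0.965 = 0.4727
  σ(Item 1,Item 3) = 0.287 × 1.672 × 1.507 = 0.7232
  σ(Item 1,Item 4) = 0.112 × 1.672 × 1.386 = 0.2595
  σ(Item 2,Item 3) = 0.216 × 0.965 × 1.507 = 0.3141
  σ(Item 2,Item 4) = 0.173 × 0.965 × 1.386 = 0.2314
  σ(Item 3,Item 4) = 0.046 × 1.507 × 1.386 = 0.0961
σ²_T = Σσ²ᵢ + 2·Σσ_ij = 7.9189 + 2 × 2.0970 = 12.1129
α = (4/3)·(1 − 7.9189/12.1129) = 0.462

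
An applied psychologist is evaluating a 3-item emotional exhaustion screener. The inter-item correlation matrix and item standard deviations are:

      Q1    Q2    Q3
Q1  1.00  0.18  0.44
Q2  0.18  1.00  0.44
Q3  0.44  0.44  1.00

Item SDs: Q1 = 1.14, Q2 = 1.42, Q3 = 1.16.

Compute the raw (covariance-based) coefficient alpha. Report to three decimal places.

Σσ²ᵢ = 1.14² + 1.42² + 1.16² = 4.6616
Covariances σ_ij = r_ij · s_i · s_j:
  σ(Q1,Q2) = 0.18 × 1.14 × 1.42 = 0.2914
  σ(Q1,Q3) = 0.44 × 1.14 × 1.16 = 0.5819
  σ(Q2,Q3) = 0.44 × 1.42 × 1.16 = 0.7248
σ²_T = Σσ²ᵢ + 2·Σσ_ij = 4.6616 + 2 × 1.5981 = 7.8578
α = (3/2)·(1 − 4.6616/7.8578) = 0.610

α = 0.610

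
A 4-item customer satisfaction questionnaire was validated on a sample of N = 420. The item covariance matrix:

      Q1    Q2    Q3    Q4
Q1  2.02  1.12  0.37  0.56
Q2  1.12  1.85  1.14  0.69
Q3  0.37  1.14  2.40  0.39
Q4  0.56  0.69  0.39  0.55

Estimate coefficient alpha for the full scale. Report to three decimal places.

coefficient alpha = 0.741

Σσ²ᵢ = 2.02 + 1.85 + 2.40 + 0.55 = 6.82
Σ_{i<j} σ_ij = 4.27
σ²_T = 6.82 + 2 × 4.27 = 15.36
α = (k/(k−1))·(1 − Σσ²ᵢ/σ²_T) = (4/3)·(1 − 6.82/15.36) = 0.741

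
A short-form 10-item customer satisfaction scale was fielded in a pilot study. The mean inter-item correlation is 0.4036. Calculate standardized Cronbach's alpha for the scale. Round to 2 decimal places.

α = 0.87

Standardized α = k·r̄ / (1 + (k−1)·r̄) = 10 × 0.4036 / (1 + 9 × 0.4036)
  = 4.0360 / 4.6324 = 0.87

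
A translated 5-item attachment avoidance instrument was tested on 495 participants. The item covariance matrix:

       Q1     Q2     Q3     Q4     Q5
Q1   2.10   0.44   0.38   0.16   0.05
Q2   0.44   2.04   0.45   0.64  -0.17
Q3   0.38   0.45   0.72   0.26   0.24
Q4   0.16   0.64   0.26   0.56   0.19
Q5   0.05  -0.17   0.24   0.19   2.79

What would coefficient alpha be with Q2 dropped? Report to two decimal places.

Remaining items: Q1, Q3, Q4, Q5 (k = 4).
Σσᵢ² = 2.10 + 0.72 + 0.56 + 2.79 = 6.17
Var(T) = 6.17 + 2 × 1.28 = 8.73
α (item deleted) = (4/3)·(1 − 6.17/8.73) = 0.39

coefficient alpha = 0.39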